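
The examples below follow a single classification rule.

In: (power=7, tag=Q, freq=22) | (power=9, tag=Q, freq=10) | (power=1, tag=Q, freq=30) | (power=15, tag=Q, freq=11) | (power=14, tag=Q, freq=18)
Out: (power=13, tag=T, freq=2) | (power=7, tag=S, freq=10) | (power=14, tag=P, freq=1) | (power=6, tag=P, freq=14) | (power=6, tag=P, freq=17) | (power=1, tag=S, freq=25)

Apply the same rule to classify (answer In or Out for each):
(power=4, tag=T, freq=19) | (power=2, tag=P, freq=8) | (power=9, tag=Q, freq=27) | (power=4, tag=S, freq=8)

Out, Out, In, Out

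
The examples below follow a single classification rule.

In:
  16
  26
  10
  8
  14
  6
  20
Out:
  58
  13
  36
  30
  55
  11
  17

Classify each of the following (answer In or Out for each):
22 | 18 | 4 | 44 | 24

In, In, In, Out, In

Rule: even AND at most 26. This holds for each 'In' example and fails for each 'Out' one.
22 — 22 is even, 22 ≤ 26, hence In.
18 — 18 is even, 18 ≤ 26, hence In.
4 — 4 is even, 4 ≤ 26, hence In.
44 — 44 is even, 44 > 26, hence Out.
24 — 24 is even, 24 ≤ 26, hence In.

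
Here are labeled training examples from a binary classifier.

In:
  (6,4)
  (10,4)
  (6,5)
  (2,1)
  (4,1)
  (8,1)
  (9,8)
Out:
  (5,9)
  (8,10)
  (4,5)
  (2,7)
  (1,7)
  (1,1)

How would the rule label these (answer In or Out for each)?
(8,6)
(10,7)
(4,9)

'In' ⟺ first > second.

In, In, Out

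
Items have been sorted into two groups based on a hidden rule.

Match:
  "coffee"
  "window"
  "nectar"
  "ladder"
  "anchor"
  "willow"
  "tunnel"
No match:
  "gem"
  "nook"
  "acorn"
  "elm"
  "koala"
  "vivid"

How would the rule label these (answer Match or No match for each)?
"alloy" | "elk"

All 'Match' examples share one property — length 6 — and every 'No match' example lacks it.
No match: "alloy", since length 5.
No match: "elk", since length 3.

No match, No match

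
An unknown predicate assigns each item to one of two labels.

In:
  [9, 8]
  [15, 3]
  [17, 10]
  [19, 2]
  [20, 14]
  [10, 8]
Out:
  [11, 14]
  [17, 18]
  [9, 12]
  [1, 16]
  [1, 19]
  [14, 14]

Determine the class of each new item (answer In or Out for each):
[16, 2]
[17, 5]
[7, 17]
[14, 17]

In, In, Out, Out

The simplest hypothesis consistent with all the labels is: first > second.
In: [16, 2], since 16 > 2.
In: [17, 5], since 17 > 5.
Out: [7, 17], since 7 < 17.
Out: [14, 17], since 14 < 17.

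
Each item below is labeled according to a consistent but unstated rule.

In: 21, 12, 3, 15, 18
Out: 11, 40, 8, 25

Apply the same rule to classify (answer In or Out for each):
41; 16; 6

Looking at the examples, the only property every 'In' case has and every 'Out' case lacks is: multiple of 3.
41 — 41 = 3·13 + 2, hence Out.
16 — 16 = 3·5 + 1, hence Out.
6 — 6 = 3·2, hence In.

Out, Out, In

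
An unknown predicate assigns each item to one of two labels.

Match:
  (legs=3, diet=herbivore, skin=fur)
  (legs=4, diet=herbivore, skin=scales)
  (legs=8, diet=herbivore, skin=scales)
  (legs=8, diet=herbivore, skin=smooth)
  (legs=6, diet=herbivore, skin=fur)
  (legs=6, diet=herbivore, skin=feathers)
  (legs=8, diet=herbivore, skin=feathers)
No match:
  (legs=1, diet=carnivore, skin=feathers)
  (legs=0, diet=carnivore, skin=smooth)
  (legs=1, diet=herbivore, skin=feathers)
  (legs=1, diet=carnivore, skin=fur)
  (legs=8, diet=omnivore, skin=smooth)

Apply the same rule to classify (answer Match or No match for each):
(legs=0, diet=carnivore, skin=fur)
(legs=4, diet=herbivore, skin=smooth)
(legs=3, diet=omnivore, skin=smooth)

No match, Match, No match

Every 'Match' example satisfies: diet is herbivore AND legs ≥ 3. None of the 'No match' examples do.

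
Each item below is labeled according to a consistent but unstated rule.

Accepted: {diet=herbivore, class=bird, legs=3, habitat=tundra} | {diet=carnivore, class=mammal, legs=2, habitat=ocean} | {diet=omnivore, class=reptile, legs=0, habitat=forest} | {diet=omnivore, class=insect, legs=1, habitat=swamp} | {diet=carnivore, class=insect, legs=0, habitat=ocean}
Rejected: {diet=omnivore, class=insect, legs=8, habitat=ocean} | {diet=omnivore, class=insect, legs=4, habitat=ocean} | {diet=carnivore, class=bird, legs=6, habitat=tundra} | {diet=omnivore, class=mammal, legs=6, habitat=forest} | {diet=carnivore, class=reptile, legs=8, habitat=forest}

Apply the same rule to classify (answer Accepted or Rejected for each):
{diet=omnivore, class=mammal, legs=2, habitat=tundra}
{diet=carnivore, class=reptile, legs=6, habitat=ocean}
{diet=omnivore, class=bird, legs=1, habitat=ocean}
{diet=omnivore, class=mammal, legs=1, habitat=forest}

Accepted, Rejected, Accepted, Accepted

The common property of the 'Accepted' items is: legs ≤ 3. No 'Rejected' item has it.
{diet=omnivore, class=mammal, legs=2, habitat=tundra} — legs = 2, hence Accepted.
{diet=carnivore, class=reptile, legs=6, habitat=ocean} — legs = 6, hence Rejected.
{diet=omnivore, class=bird, legs=1, habitat=ocean} — legs = 1, hence Accepted.
{diet=omnivore, class=mammal, legs=1, habitat=forest} — legs = 1, hence Accepted.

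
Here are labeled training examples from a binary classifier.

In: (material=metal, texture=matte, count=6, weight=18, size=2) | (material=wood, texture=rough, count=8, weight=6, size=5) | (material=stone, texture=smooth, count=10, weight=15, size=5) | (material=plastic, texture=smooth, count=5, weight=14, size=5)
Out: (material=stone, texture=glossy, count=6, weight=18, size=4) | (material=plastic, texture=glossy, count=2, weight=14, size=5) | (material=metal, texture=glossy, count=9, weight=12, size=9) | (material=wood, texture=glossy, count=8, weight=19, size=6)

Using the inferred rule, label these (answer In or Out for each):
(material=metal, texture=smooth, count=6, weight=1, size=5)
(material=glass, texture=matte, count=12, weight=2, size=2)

In, In

All 'In' examples share one property — texture is not glossy — and every 'Out' example lacks it.
(material=metal, texture=smooth, count=6, weight=1, size=5) → texture is smooth → In.
(material=glass, texture=matte, count=12, weight=2, size=2) → texture is matte → In.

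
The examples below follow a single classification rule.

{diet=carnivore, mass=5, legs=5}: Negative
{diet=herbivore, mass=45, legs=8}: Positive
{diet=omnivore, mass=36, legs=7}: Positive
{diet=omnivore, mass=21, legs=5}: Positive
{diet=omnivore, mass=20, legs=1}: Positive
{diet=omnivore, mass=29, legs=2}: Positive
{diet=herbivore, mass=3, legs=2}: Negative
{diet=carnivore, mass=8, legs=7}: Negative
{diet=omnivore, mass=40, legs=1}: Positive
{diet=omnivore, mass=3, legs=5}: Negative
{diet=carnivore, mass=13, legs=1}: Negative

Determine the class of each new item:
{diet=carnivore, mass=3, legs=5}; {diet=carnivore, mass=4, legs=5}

Every 'Positive' example satisfies: mass ≥ 20. None of the 'Negative' examples do.
{diet=carnivore, mass=3, legs=5} — mass = 3, hence Negative.
{diet=carnivore, mass=4, legs=5} — mass = 4, hence Negative.

Negative, Negative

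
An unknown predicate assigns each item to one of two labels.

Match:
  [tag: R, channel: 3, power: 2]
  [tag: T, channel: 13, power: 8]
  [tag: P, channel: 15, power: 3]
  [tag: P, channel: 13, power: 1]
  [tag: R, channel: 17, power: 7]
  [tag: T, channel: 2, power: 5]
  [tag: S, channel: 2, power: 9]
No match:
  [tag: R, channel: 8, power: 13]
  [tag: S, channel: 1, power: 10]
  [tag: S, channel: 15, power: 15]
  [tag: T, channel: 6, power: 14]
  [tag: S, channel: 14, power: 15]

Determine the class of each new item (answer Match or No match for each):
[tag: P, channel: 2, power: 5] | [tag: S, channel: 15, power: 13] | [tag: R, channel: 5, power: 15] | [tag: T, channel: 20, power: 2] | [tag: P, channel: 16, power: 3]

Match, No match, No match, Match, Match

The rule appears to be: power ≤ 9.
[tag: P, channel: 2, power: 5] — power = 5, hence Match. [tag: S, channel: 15, power: 13] — power = 13, hence No match. [tag: R, channel: 5, power: 15] — power = 15, hence No match. [tag: T, channel: 20, power: 2] — power = 2, hence Match. [tag: P, channel: 16, power: 3] — power = 3, hence Match.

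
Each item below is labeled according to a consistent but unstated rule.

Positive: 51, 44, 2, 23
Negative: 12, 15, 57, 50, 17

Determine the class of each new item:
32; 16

Negative, Positive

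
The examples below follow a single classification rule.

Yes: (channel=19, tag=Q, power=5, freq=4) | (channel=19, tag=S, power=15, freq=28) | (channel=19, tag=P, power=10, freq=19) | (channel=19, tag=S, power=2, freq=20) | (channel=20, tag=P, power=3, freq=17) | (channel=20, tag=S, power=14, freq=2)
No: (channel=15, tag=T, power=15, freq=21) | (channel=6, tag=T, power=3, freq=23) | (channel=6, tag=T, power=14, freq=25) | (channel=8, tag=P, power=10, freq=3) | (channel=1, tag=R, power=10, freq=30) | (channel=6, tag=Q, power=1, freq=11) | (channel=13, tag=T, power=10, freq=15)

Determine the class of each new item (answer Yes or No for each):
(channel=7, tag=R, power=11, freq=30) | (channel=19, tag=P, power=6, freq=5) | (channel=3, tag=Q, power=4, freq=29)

The distinguishing property — channel ≥ 19 — holds for all the 'Yes' cases and none of the 'No' cases.
(channel=7, tag=R, power=11, freq=30): No (channel = 7). (channel=19, tag=P, power=6, freq=5): Yes (channel = 19). (channel=3, tag=Q, power=4, freq=29): No (channel = 3).

No, Yes, No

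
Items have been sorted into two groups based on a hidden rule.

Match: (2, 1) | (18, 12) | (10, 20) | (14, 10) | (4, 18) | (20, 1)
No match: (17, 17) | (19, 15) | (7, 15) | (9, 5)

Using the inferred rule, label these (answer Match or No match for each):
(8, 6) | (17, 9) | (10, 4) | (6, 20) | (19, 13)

Every 'Match' example satisfies: first is even. None of the 'No match' examples do.
(8, 6) → first 8 → Match.
(17, 9) → first 17 → No match.
(10, 4) → first 10 → Match.
(6, 20) → first 6 → Match.
(19, 13) → first 19 → No match.

Match, No match, Match, Match, No match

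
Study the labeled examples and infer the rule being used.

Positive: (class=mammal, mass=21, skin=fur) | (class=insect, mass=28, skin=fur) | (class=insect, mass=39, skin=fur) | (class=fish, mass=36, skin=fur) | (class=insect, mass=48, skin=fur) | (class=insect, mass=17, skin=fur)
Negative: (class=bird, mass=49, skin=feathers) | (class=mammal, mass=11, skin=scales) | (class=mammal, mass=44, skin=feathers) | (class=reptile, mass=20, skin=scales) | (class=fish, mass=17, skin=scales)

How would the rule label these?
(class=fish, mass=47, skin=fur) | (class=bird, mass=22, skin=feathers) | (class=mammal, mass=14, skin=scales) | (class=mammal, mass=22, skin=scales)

Rule: skin is fur. This holds for each 'Positive' example and fails for each 'Negative' one.
(class=fish, mass=47, skin=fur) → skin is fur → Positive.
(class=bird, mass=22, skin=feathers) → skin is feathers → Negative.
(class=mammal, mass=14, skin=scales) → skin is scales → Negative.
(class=mammal, mass=22, skin=scales) → skin is scales → Negative.

Positive, Negative, Negative, Negative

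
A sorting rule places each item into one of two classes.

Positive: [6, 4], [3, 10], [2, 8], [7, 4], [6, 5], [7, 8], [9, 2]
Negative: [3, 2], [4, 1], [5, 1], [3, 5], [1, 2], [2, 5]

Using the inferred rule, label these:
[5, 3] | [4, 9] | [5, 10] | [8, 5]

Negative, Positive, Positive, Positive

Rule: sum ≥ 10. This holds for each 'Positive' example and fails for each 'Negative' one.
[5, 3]: 5+3 = 8, fails the rule → Negative.
[4, 9]: 4+9 = 13, fits → Positive.
[5, 10]: 5+10 = 15, fits → Positive.
[8, 5]: 8+5 = 13, fits → Positive.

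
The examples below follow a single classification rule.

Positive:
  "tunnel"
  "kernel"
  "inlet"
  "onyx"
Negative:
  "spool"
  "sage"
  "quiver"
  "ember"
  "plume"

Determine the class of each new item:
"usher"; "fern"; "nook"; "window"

'Positive' ⟺ contains 'n'.
Negative: "usher", since no 'n'.
Positive: "fern", since has 'n'.
Positive: "nook", since has 'n'.
Positive: "window", since has 'n'.

Negative, Positive, Positive, Positive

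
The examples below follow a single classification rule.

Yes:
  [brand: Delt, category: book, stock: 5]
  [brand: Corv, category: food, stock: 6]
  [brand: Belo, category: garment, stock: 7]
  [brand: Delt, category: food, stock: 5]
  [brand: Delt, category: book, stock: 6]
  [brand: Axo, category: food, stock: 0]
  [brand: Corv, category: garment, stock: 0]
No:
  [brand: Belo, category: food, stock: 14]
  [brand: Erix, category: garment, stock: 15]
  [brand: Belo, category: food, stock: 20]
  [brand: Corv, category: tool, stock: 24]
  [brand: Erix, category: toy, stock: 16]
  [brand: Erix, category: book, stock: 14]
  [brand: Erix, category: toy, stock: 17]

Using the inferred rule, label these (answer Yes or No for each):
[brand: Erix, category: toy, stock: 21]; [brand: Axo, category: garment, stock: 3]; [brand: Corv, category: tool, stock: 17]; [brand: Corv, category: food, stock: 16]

No, Yes, No, No

The distinguishing property — stock ≤ 7 — holds for all the 'Yes' cases and none of the 'No' cases.
[brand: Erix, category: toy, stock: 21]: No (stock = 21). [brand: Axo, category: garment, stock: 3]: Yes (stock = 3). [brand: Corv, category: tool, stock: 17]: No (stock = 17). [brand: Corv, category: food, stock: 16]: No (stock = 16).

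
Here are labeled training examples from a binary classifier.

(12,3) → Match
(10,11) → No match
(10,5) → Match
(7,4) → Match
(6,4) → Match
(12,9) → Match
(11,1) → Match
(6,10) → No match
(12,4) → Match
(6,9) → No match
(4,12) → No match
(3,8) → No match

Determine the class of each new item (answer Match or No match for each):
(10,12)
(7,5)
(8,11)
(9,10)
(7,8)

No match, Match, No match, No match, No match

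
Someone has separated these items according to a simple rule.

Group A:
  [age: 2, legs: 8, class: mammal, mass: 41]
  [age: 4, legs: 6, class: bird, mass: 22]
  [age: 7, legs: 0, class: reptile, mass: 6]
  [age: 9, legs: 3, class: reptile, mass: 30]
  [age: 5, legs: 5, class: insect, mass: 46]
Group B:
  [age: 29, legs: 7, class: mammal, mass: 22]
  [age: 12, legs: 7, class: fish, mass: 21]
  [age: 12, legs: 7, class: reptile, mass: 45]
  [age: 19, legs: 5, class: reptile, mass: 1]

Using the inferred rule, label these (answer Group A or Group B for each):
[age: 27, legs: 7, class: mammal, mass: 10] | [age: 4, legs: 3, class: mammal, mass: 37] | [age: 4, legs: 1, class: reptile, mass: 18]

Group B, Group A, Group A

The classifier is using: age ≤ 9.
[age: 27, legs: 7, class: mammal, mass: 10]: age = 27 — fails this test, so Group B. [age: 4, legs: 3, class: mammal, mass: 37]: age = 4 — checks out, so Group A. [age: 4, legs: 1, class: reptile, mass: 18]: age = 4 — checks out, so Group A.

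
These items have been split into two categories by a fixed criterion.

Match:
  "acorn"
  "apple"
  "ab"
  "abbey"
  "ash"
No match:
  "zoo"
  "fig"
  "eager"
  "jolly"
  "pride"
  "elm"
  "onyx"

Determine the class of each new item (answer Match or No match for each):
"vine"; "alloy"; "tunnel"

No match, Match, No match

Every 'Match' example satisfies: starts with 'a'. None of the 'No match' examples do.
"vine" — starts with 'v', hence No match.
"alloy" — starts with 'a', hence Match.
"tunnel" — starts with 't', hence No match.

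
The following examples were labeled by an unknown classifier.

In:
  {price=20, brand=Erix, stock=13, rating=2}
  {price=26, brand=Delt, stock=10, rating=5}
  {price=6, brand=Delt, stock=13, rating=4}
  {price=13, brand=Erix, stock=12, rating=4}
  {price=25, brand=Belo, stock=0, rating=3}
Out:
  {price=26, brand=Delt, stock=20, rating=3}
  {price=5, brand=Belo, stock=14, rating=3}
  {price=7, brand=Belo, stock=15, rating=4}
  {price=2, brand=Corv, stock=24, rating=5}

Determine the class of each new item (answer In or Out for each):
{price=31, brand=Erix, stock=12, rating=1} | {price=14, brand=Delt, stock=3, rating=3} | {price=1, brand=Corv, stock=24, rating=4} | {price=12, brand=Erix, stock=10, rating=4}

The pattern is that an item is 'In' exactly when: stock ≤ 13.
{price=31, brand=Erix, stock=12, rating=1} — stock = 12, hence In.
{price=14, brand=Delt, stock=3, rating=3} — stock = 3, hence In.
{price=1, brand=Corv, stock=24, rating=4} — stock = 24, hence Out.
{price=12, brand=Erix, stock=10, rating=4} — stock = 10, hence In.

In, In, Out, In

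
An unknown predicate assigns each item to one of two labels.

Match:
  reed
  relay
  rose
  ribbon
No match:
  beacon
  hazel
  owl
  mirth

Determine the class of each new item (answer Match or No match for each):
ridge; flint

Match, No match

A rule that fits every label: starts with 'r' — true of each 'Match' example, false of each 'No match' one.
ridge — starts with 'r', hence Match. flint — starts with 'f', hence No match.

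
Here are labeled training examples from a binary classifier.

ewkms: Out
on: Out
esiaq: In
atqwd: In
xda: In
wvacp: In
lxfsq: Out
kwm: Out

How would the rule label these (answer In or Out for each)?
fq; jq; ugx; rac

'In' ⟺ contains 'a'.
fq — no 'a', hence Out.
jq — no 'a', hence Out.
ugx — no 'a', hence Out.
rac — has 'a', hence In.

Out, Out, Out, In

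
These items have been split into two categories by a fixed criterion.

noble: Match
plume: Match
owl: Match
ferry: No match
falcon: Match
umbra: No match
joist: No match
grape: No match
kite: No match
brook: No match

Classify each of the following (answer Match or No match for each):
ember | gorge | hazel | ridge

The classifier is using: contains 'l'.

No match, No match, Match, No match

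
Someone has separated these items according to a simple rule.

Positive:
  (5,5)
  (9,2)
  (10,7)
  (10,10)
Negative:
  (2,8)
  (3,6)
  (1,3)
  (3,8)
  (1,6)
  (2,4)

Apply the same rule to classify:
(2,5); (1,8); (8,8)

Negative, Negative, Positive

Every 'Positive' example satisfies: first ≥ 4. None of the 'Negative' examples do.
(2,5): first 2, fails this test → Negative.
(1,8): first 1, fails this test → Negative.
(8,8): first 8, fits → Positive.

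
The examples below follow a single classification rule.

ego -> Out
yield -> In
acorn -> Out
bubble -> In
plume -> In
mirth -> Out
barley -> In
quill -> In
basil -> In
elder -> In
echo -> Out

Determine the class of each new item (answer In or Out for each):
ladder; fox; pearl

In, Out, In

Checking candidate rules against both groups, what survives is: contains 'l'.
ladder — has 'l', hence In.
fox — no 'l', hence Out.
pearl — has 'l', hence In.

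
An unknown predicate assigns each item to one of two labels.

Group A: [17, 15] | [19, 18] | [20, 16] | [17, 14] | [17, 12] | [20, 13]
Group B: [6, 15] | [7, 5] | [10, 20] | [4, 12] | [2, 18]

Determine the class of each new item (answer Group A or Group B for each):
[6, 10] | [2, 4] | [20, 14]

Group B, Group B, Group A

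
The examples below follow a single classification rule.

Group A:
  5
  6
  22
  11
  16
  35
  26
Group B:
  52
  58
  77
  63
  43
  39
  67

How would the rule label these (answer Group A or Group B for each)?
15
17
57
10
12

One predicate separates the groups cleanly: at most 35.
15: 15 ≤ 35 — meets the rule, so Group A. 17: 17 ≤ 35 — meets the rule, so Group A. 57: 57 > 35 — does not satisfy this, so Group B. 10: 10 ≤ 35 — meets the rule, so Group A. 12: 12 ≤ 35 — meets the rule, so Group A.

Group A, Group A, Group B, Group A, Group A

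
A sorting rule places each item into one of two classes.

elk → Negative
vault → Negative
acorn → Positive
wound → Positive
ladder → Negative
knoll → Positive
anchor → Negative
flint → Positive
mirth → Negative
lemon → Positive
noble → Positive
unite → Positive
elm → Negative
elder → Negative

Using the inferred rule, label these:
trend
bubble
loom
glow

Positive, Negative, Negative, Negative

A rule that fits every label: odd length AND contains 'n' — true of each 'Positive' example, false of each 'Negative' one.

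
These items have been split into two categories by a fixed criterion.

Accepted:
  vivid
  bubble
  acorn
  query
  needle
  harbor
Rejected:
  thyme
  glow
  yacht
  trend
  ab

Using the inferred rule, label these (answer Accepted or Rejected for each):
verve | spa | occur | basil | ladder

One predicate separates the groups cleanly: has ≥ 2 vowels.
Accepted: verve, since 2 vowels.
Rejected: spa, since 1 vowel.
Accepted: occur, since 2 vowels.
Accepted: basil, since 2 vowels.
Accepted: ladder, since 2 vowels.

Accepted, Rejected, Accepted, Accepted, Accepted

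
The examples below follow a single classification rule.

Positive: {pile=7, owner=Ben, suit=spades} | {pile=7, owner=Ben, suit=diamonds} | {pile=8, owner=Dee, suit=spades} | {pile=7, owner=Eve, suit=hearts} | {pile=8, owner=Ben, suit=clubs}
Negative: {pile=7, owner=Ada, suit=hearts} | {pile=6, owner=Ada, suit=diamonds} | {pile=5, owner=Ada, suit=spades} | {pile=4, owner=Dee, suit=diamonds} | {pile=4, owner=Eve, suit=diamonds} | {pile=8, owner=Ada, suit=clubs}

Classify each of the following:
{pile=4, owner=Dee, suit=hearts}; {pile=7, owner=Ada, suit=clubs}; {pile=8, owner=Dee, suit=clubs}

One predicate separates the groups cleanly: owner is not Ada AND pile ≥ 5.

Negative, Negative, Positive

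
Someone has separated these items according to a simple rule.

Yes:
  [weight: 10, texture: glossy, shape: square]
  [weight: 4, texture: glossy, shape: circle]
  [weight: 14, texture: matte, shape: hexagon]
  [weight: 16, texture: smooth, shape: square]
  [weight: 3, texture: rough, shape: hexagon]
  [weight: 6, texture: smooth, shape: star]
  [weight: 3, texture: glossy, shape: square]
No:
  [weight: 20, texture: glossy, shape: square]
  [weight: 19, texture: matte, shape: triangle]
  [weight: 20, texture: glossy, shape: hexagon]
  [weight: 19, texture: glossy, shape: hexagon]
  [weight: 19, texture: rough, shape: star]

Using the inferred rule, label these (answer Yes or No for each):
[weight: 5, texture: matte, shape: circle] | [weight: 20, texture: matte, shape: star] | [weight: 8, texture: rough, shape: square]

Yes, No, Yes

One predicate separates the groups cleanly: weight ≤ 16.
Yes: [weight: 5, texture: matte, shape: circle], since weight = 5.
No: [weight: 20, texture: matte, shape: star], since weight = 20.
Yes: [weight: 8, texture: rough, shape: square], since weight = 8.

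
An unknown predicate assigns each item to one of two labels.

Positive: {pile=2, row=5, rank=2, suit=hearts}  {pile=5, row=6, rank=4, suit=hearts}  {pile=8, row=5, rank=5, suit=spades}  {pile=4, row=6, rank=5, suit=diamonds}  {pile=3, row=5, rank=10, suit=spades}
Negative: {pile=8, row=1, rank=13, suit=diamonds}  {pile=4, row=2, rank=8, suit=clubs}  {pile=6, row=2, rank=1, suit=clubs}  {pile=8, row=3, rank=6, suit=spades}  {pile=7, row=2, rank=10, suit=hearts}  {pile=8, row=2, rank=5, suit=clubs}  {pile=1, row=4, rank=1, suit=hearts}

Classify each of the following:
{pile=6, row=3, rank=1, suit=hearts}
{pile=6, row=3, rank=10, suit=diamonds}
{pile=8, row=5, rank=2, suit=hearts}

Negative, Negative, Positive

The pattern is that an item is 'Positive' exactly when: row ≥ 5.
{pile=6, row=3, rank=1, suit=hearts}: row = 3 — fails the rule, so Negative.
{pile=6, row=3, rank=10, suit=diamonds}: row = 3 — fails the rule, so Negative.
{pile=8, row=5, rank=2, suit=hearts}: row = 5 — matches, so Positive.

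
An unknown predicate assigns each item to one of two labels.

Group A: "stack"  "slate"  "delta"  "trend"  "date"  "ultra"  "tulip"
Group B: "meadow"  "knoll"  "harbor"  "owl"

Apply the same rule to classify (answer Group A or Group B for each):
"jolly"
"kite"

Group B, Group A

The simplest hypothesis consistent with all the labels is: contains 't'.
Group B: "jolly", since no 't'.
Group A: "kite", since has 't'.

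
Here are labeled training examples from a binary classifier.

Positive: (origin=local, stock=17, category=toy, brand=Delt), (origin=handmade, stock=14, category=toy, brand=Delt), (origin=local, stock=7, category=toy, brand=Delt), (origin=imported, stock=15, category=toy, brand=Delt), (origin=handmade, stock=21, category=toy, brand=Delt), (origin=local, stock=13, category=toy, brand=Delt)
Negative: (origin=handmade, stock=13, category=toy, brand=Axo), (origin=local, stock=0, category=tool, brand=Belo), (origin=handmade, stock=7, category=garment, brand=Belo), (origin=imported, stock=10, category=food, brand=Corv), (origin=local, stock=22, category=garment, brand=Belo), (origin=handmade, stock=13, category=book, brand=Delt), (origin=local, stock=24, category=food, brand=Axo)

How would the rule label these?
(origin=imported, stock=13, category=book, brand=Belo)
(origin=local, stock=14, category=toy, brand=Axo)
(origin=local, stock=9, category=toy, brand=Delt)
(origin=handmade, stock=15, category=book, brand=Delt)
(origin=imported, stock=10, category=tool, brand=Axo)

Negative, Negative, Positive, Negative, Negative

Rule: brand is Delt AND category is toy. This holds for each 'Positive' example and fails for each 'Negative' one.
(origin=imported, stock=13, category=book, brand=Belo): brand is Belo, category is book — doesn't match, so Negative.
(origin=local, stock=14, category=toy, brand=Axo): brand is Axo, category is toy — doesn't match, so Negative.
(origin=local, stock=9, category=toy, brand=Delt): brand is Delt, category is toy — passes, so Positive.
(origin=handmade, stock=15, category=book, brand=Delt): brand is Delt, category is book — doesn't match, so Negative.
(origin=imported, stock=10, category=tool, brand=Axo): brand is Axo, category is tool — doesn't match, so Negative.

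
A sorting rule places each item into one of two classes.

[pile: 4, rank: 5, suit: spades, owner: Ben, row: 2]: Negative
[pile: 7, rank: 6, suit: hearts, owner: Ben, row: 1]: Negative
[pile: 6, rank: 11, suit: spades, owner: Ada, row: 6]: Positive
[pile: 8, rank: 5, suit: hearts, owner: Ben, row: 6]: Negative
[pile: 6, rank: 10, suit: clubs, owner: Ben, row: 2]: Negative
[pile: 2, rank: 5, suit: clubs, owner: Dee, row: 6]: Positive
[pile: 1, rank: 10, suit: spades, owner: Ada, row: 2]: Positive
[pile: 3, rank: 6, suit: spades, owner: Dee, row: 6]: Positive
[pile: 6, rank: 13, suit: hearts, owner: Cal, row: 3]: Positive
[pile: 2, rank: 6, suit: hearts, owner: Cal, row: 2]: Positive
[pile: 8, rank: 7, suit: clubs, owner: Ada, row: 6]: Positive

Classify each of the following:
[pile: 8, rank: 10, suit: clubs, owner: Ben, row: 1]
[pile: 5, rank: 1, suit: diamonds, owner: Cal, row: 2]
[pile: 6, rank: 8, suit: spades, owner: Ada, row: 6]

Negative, Positive, Positive

Looking at the examples, the only property every 'Positive' case has and every 'Negative' case lacks is: owner is not Ben.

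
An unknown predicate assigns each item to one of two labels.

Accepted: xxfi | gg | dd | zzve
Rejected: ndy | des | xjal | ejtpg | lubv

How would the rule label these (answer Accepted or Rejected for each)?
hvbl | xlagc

The pattern is that an item is 'Accepted' exactly when: has a double letter.

Rejected, Rejected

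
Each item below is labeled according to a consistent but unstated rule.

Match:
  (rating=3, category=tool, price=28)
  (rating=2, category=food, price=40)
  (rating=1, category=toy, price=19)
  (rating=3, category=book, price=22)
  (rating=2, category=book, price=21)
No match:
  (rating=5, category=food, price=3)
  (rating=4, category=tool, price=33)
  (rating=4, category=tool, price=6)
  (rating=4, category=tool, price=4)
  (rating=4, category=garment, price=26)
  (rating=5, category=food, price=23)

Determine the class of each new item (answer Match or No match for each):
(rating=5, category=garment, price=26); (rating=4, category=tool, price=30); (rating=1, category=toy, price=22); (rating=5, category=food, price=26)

The classifier is using: rating ≤ 3.

No match, No match, Match, No match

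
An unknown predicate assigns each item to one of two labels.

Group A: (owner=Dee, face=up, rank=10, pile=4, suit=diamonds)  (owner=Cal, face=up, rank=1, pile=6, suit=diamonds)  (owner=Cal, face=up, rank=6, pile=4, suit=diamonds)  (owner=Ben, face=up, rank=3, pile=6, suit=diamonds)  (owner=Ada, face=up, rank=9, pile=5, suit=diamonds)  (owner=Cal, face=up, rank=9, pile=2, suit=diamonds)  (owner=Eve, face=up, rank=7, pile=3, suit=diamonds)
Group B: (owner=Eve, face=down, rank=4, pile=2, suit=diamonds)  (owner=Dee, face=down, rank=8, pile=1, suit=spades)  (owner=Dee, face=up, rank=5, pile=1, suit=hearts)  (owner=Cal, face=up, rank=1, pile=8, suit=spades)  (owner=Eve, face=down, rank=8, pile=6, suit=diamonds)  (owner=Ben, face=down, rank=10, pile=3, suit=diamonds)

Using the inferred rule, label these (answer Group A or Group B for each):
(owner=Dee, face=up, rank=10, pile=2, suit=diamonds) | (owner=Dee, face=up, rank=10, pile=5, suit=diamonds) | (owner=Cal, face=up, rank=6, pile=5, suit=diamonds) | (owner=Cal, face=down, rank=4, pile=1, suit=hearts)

A rule that fits every label: suit is diamonds AND face is up — true of each 'Group A' example, false of each 'Group B' one.

Group A, Group A, Group A, Group B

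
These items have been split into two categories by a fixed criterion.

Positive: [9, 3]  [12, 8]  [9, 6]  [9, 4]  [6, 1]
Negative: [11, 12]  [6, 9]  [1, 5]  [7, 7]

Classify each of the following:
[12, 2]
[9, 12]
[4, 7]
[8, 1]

Positive, Negative, Negative, Positive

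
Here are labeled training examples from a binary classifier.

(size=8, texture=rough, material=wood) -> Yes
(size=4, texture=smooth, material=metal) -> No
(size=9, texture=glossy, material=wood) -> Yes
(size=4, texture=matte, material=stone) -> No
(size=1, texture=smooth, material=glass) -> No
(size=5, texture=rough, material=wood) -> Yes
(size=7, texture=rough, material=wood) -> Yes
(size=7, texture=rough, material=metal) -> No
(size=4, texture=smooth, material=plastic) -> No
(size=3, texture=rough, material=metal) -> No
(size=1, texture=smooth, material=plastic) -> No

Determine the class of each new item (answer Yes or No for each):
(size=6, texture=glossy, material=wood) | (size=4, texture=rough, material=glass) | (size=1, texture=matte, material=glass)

The distinguishing property — material is wood — holds for all the 'Yes' cases and none of the 'No' cases.

Yes, No, No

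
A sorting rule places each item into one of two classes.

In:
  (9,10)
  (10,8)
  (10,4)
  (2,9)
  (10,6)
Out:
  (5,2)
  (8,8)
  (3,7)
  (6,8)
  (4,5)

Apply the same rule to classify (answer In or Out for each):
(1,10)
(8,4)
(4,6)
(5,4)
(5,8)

Rule: max ≥ 9. This holds for each 'In' example and fails for each 'Out' one.
(1,10) — max 10, hence In.
(8,4) — max 8, hence Out.
(4,6) — max 6, hence Out.
(5,4) — max 5, hence Out.
(5,8) — max 8, hence Out.

In, Out, Out, Out, Out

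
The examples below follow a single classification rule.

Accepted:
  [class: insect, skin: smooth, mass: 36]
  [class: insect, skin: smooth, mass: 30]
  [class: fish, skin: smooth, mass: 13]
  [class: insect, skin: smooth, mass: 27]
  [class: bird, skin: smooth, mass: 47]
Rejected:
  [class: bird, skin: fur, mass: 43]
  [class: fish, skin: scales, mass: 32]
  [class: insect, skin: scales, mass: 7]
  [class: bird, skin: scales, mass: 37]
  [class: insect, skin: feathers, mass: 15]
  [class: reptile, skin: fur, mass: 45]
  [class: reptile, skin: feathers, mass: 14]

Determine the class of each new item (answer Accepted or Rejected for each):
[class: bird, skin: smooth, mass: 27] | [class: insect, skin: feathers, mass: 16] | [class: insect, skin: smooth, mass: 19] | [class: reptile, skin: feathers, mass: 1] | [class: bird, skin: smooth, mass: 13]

Accepted, Rejected, Accepted, Rejected, Accepted

Comparing the two groups points to one rule — skin is smooth.
[class: bird, skin: smooth, mass: 27] → skin is smooth → Accepted. [class: insect, skin: feathers, mass: 16] → skin is feathers → Rejected. [class: insect, skin: smooth, mass: 19] → skin is smooth → Accepted. [class: reptile, skin: feathers, mass: 1] → skin is feathers → Rejected. [class: bird, skin: smooth, mass: 13] → skin is smooth → Accepted.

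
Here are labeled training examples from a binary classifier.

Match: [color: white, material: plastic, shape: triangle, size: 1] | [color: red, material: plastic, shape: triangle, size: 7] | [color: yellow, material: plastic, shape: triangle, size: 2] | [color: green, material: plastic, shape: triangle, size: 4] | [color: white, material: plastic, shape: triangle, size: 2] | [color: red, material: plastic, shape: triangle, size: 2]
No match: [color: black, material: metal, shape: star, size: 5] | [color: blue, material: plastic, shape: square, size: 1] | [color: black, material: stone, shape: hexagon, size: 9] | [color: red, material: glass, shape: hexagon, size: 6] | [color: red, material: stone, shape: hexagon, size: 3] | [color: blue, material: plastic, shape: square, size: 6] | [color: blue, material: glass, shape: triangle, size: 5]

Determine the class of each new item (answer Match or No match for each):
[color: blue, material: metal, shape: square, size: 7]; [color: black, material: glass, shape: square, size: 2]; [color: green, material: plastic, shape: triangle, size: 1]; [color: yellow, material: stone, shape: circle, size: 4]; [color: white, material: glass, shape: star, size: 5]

The rule appears to be: shape is triangle AND material is plastic.
[color: blue, material: metal, shape: square, size: 7]: shape is square, material is metal, lacks this property → No match.
[color: black, material: glass, shape: square, size: 2]: shape is square, material is glass, lacks this property → No match.
[color: green, material: plastic, shape: triangle, size: 1]: shape is triangle, material is plastic, fits → Match.
[color: yellow, material: stone, shape: circle, size: 4]: shape is circle, material is stone, lacks this property → No match.
[color: white, material: glass, shape: star, size: 5]: shape is star, material is glass, lacks this property → No match.

No match, No match, Match, No match, No match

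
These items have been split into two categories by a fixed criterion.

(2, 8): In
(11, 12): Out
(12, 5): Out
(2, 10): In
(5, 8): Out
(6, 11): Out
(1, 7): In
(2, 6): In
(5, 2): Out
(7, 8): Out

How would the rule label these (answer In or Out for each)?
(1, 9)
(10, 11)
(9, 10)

In, Out, Out

The rule appears to be: sum is even.
(1, 9): 1+9 = 10, has this property → In. (10, 11): 10+11 = 21, lacks this property → Out. (9, 10): 9+10 = 19, lacks this property → Out.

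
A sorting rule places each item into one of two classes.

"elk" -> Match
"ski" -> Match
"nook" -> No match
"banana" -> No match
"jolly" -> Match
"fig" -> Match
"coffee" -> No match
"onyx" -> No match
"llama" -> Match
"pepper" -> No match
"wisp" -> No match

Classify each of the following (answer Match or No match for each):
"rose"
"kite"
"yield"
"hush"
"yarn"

No match, No match, Match, No match, No match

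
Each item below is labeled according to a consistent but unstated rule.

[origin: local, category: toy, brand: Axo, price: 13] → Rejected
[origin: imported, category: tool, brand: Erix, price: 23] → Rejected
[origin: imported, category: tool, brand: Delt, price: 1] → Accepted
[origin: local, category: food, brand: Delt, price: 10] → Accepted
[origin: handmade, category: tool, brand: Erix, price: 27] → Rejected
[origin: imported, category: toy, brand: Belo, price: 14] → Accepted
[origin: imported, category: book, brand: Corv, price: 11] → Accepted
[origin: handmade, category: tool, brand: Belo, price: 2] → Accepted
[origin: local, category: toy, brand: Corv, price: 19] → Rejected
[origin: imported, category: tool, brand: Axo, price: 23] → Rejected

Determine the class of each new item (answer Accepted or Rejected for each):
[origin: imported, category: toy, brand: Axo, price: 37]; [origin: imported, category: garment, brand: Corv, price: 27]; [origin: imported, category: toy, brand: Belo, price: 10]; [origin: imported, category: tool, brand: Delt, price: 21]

Rejected, Rejected, Accepted, Rejected

The rule appears to be: brand is Belo OR price ≤ 11.
[origin: imported, category: toy, brand: Axo, price: 37]: Rejected (brand is Axo, price = 37). [origin: imported, category: garment, brand: Corv, price: 27]: Rejected (brand is Corv, price = 27). [origin: imported, category: toy, brand: Belo, price: 10]: Accepted (brand is Belo, price = 10). [origin: imported, category: tool, brand: Delt, price: 21]: Rejected (brand is Delt, price = 21).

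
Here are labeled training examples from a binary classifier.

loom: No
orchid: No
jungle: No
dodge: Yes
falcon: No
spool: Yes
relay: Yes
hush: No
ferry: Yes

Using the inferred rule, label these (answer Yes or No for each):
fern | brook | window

The distinguishing property — odd length — holds for all the 'Yes' cases and none of the 'No' cases.
fern: length 4, doesn't match → No.
brook: length 5, passes → Yes.
window: length 6, doesn't match → No.

No, Yes, No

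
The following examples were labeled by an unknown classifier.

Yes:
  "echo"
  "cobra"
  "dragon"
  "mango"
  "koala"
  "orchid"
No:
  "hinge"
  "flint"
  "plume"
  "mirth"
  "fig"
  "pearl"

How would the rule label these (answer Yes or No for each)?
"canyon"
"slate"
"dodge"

Rule: contains 'o'. This holds for each 'Yes' example and fails for each 'No' one.
"canyon": Yes (has 'o').
"slate": No (no 'o').
"dodge": Yes (has 'o').

Yes, No, Yes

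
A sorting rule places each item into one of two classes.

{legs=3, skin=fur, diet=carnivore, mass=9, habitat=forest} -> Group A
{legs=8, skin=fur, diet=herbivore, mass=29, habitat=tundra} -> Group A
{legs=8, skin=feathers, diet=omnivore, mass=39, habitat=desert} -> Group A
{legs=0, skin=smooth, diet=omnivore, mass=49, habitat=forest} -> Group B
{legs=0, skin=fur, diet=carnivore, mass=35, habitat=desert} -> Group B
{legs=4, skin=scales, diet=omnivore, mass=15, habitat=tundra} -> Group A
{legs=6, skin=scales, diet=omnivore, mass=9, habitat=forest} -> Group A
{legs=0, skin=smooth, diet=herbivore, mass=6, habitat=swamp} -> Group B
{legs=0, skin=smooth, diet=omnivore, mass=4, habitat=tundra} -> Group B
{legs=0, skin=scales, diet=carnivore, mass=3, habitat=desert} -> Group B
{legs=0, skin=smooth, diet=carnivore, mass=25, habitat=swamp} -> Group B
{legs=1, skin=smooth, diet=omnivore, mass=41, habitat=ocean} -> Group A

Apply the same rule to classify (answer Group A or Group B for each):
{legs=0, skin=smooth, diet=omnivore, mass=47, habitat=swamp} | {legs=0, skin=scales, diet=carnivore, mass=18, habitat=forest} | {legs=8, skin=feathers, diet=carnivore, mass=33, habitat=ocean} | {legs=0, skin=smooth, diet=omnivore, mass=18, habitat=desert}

Group B, Group B, Group A, Group B

'Group A' ⟺ legs ≥ 1.
{legs=0, skin=smooth, diet=omnivore, mass=47, habitat=swamp}: legs = 0 — does not pass, so Group B.
{legs=0, skin=scales, diet=carnivore, mass=18, habitat=forest}: legs = 0 — does not pass, so Group B.
{legs=8, skin=feathers, diet=carnivore, mass=33, habitat=ocean}: legs = 8 — passes, so Group A.
{legs=0, skin=smooth, diet=omnivore, mass=18, habitat=desert}: legs = 0 — does not pass, so Group B.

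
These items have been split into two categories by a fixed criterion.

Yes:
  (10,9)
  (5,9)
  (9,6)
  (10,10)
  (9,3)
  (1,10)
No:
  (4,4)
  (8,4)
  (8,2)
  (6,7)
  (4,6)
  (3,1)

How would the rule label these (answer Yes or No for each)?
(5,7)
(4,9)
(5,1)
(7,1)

One predicate separates the groups cleanly: max ≥ 9.
(5,7): max 7, does not pass → No.
(4,9): max 9, fits → Yes.
(5,1): max 5, does not pass → No.
(7,1): max 7, does not pass → No.

No, Yes, No, No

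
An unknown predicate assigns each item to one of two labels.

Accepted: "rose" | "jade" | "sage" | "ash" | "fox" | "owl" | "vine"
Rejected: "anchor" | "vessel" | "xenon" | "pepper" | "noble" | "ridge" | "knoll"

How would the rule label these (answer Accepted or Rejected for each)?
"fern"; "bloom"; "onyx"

Accepted, Rejected, Accepted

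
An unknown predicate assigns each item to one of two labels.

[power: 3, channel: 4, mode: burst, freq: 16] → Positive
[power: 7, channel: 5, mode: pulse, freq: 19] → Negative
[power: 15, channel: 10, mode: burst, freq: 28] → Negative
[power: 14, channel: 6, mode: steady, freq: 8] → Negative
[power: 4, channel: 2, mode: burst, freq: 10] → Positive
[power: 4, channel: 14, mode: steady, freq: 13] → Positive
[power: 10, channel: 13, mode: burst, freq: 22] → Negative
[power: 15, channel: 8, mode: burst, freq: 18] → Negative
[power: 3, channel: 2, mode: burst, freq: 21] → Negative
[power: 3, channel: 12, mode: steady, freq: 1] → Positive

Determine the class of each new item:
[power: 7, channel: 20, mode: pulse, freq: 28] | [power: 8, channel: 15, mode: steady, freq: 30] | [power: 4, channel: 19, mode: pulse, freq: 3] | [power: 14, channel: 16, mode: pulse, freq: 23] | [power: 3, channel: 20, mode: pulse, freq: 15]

Negative, Negative, Positive, Negative, Positive

One predicate separates the groups cleanly: freq ≤ 16 AND power ≤ 4.
[power: 7, channel: 20, mode: pulse, freq: 28] → freq = 28, power = 7 → Negative. [power: 8, channel: 15, mode: steady, freq: 30] → freq = 30, power = 8 → Negative. [power: 4, channel: 19, mode: pulse, freq: 3] → freq = 3, power = 4 → Positive. [power: 14, channel: 16, mode: pulse, freq: 23] → freq = 23, power = 14 → Negative. [power: 3, channel: 20, mode: pulse, freq: 15] → freq = 15, power = 3 → Positive.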